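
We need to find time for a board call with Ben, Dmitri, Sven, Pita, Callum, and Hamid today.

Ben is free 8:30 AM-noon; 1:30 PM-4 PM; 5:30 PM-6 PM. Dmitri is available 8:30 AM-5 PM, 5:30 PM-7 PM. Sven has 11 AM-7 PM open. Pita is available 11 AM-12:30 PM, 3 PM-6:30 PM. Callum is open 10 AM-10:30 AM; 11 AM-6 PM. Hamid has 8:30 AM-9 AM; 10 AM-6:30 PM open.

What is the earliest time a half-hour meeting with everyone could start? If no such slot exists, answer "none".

11:00

Ben ∩ Dmitri: 08:30-12:00, 13:30-16:00, 17:30-18:00.
Ben ∩ Dmitri ∩ Sven: 11:00-12:00, 13:30-16:00, 17:30-18:00.
Ben ∩ Dmitri ∩ Sven ∩ Pita: 11:00-12:00, 15:00-16:00, 17:30-18:00.
Ben ∩ Dmitri ∩ Sven ∩ Pita ∩ Callum: 11:00-12:00, 15:00-16:00, 17:30-18:00.
Ben ∩ Dmitri ∩ Sven ∩ Pita ∩ Callum ∩ Hamid: 11:00-12:00, 15:00-16:00, 17:30-18:00.
So the common availability across everyone is 11:00-12:00, 15:00-16:00, 17:30-18:00.
The first common window of at least 30 minutes is 11:00-12:00, so the earliest start is 11:00.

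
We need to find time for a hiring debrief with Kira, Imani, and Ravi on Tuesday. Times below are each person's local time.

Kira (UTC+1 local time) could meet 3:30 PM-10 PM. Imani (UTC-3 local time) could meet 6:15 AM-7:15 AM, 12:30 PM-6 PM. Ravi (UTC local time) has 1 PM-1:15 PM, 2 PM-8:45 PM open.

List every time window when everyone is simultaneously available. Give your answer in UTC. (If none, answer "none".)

15:30-20:45

Kira in UTC: 14:30-21:00 (subtract 1h to convert from UTC+1).
Imani in UTC: 09:15-10:15, 15:30-21:00 (add 3h to convert from UTC-3).
Ravi in UTC: 13:00-13:15, 14:00-20:45.
Kira ∩ Imani: 15:30-21:00.
Kira ∩ Imani ∩ Ravi: 15:30-20:45.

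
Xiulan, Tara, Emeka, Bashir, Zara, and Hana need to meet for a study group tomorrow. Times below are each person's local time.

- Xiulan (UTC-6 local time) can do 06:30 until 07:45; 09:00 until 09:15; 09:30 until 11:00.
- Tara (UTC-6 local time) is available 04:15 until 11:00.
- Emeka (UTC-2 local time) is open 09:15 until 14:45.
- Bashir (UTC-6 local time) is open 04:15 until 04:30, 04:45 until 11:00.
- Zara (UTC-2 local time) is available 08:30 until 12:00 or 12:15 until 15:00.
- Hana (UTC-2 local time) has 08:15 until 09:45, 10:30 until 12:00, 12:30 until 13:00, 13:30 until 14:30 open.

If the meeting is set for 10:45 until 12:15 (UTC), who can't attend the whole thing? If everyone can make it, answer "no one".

Emeka, Hana, Xiulan

Xiulan in UTC: 12:30-13:45, 15:00-15:15, 15:30-17:00 (add 6h to convert from UTC-6).
Tara in UTC: 10:15-17:00 (add 6h to convert from UTC-6).
Emeka in UTC: 11:15-16:45 (add 2h to convert from UTC-2).
Bashir in UTC: 10:15-10:30, 10:45-17:00 (add 6h to convert from UTC-6).
Zara in UTC: 10:30-14:00, 14:15-17:00 (add 2h to convert from UTC-2).
Hana in UTC: 10:15-11:45, 12:30-14:00, 14:30-15:00, 15:30-16:30 (add 2h to convert from UTC-2).
Xiulan: not fully free for 10:45-12:15. Tara: free for 10:45-12:15. Emeka: not fully free for 10:45-12:15. Bashir: free for 10:45-12:15. Zara: free for 10:45-12:15. Hana: not fully free for 10:45-12:15.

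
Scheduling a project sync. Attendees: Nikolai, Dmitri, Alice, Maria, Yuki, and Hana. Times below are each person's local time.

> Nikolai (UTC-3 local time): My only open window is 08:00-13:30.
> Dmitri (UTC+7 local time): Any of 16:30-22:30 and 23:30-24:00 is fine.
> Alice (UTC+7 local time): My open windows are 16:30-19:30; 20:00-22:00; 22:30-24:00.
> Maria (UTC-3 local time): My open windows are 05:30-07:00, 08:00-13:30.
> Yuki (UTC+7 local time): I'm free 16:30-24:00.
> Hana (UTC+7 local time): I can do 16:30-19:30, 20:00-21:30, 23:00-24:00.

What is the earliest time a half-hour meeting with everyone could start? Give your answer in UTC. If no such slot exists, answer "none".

Nikolai in UTC: 11:00-16:30 (add 3h to convert from UTC-3).
Dmitri in UTC: 09:30-15:30, 16:30-17:00 (subtract 7h to convert from UTC+7).
Alice in UTC: 09:30-12:30, 13:00-15:00, 15:30-17:00 (subtract 7h to convert from UTC+7).
Maria in UTC: 08:30-10:00, 11:00-16:30 (add 3h to convert from UTC-3).
Yuki in UTC: 09:30-17:00 (subtract 7h to convert from UTC+7).
Hana in UTC: 09:30-12:30, 13:00-14:30, 16:00-17:00 (subtract 7h to convert from UTC+7).
Nikolai ∩ Dmitri: 11:00-15:30.
Nikolai ∩ Dmitri ∩ Alice: 11:00-12:30, 13:00-15:00.
Nikolai ∩ Dmitri ∩ Alice ∩ Maria: 11:00-12:30, 13:00-15:00.
Nikolai ∩ Dmitri ∩ Alice ∩ Maria ∩ Yuki: 11:00-12:30, 13:00-15:00.
Nikolai ∩ Dmitri ∩ Alice ∩ Maria ∩ Yuki ∩ Hana: 11:00-12:30, 13:00-14:30.
So the common availability across everyone is 11:00-12:30, 13:00-14:30.
The first common window of at least 30 minutes is 11:00-12:30, so the earliest start is 11:00.

11:00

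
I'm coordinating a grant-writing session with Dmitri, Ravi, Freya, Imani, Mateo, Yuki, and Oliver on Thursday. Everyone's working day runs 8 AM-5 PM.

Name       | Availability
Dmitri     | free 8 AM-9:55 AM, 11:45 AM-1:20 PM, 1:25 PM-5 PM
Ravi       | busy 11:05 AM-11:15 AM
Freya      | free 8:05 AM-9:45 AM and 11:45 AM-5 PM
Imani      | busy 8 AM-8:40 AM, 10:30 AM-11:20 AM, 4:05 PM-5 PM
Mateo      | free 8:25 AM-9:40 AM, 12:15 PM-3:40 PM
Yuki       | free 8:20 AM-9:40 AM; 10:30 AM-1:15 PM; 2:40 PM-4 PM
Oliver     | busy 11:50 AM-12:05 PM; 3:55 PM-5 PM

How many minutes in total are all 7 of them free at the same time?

Dmitri free: 08:00-09:55, 11:45-13:20, 13:25-17:00.
Ravi free: 08:00-11:05, 11:15-17:00 (invert busy blocks within the working day).
Freya free: 08:05-09:45, 11:45-17:00.
Imani free: 08:40-10:30, 11:20-16:05 (invert busy blocks within the working day).
Mateo free: 08:25-09:40, 12:15-15:40.
Yuki free: 08:20-09:40, 10:30-13:15, 14:40-16:00.
Oliver free: 08:00-11:50, 12:05-15:55 (invert busy blocks within the working day).
Dmitri ∩ Ravi: 08:00-09:55, 11:45-13:20, 13:25-17:00.
Dmitri ∩ Ravi ∩ Freya: 08:05-09:45, 11:45-13:20, 13:25-17:00.
Dmitri ∩ Ravi ∩ Freya ∩ Imani: 08:40-09:45, 11:45-13:20, 13:25-16:05.
Dmitri ∩ Ravi ∩ Freya ∩ Imani ∩ Mateo: 08:40-09:40, 12:15-13:20, 13:25-15:40.
Dmitri ∩ Ravi ∩ Freya ∩ Imani ∩ Mateo ∩ Yuki: 08:40-09:40, 12:15-13:15, 14:40-15:40.
Dmitri ∩ Ravi ∩ Freya ∩ Imani ∩ Mateo ∩ Yuki ∩ Oliver: 08:40-09:40, 12:15-13:15, 14:40-15:40.
Summing the common windows: 60 + 60 + 60 = 180 minutes.

180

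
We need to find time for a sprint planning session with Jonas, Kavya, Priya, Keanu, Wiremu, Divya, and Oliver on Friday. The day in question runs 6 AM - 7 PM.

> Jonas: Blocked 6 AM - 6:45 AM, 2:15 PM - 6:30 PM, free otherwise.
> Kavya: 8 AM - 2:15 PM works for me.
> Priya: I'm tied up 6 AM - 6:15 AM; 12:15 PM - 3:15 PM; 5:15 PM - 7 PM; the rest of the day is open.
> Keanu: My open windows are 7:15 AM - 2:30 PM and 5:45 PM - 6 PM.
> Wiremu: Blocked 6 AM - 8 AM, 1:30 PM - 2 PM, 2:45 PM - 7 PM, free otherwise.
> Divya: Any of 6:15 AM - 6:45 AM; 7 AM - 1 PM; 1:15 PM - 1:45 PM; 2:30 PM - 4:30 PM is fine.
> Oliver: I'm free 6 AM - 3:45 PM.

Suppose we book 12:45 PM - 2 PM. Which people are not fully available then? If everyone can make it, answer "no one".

Divya, Priya, Wiremu

Jonas free: 06:45-14:15, 18:30-19:00 (invert busy blocks within the working day).
Kavya free: 08:00-14:15.
Priya free: 06:15-12:15, 15:15-17:15 (invert busy blocks within the working day).
Keanu free: 07:15-14:30, 17:45-18:00.
Wiremu free: 08:00-13:30, 14:00-14:45 (invert busy blocks within the working day).
Divya free: 06:15-06:45, 07:00-13:00, 13:15-13:45, 14:30-16:30.
Oliver free: 06:00-15:45.
Jonas: free for 12:45-14:00. Kavya: free for 12:45-14:00. Priya: not fully free for 12:45-14:00. Keanu: free for 12:45-14:00. Wiremu: not fully free for 12:45-14:00. Divya: not fully free for 12:45-14:00. Oliver: free for 12:45-14:00.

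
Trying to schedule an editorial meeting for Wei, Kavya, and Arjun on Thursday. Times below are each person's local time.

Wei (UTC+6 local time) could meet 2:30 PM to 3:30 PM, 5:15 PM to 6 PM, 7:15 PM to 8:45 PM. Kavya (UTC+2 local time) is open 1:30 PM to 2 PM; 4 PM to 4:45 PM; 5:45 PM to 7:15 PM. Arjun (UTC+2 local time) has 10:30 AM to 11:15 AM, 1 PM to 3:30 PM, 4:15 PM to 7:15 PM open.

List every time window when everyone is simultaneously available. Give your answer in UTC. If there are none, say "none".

Wei in UTC: 08:30-09:30, 11:15-12:00, 13:15-14:45 (subtract 6h to convert from UTC+6).
Kavya in UTC: 11:30-12:00, 14:00-14:45, 15:45-17:15 (subtract 2h to convert from UTC+2).
Arjun in UTC: 08:30-09:15, 11:00-13:30, 14:15-17:15 (subtract 2h to convert from UTC+2).
Wei ∩ Kavya: 11:30-12:00, 14:00-14:45.
Wei ∩ Kavya ∩ Arjun: 11:30-12:00, 14:15-14:45.

11:30-12:00, 14:15-14:45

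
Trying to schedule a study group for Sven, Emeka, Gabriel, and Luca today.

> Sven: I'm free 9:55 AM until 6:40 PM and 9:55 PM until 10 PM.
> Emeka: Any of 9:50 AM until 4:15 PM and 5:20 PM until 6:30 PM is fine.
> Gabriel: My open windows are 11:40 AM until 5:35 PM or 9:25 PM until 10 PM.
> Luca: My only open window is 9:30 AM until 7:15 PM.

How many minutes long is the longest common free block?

Sven ∩ Emeka: 09:55-16:15, 17:20-18:30.
Sven ∩ Emeka ∩ Gabriel: 11:40-16:15, 17:20-17:35.
Sven ∩ Emeka ∩ Gabriel ∩ Luca: 11:40-16:15, 17:20-17:35.
So the common availability across everyone is 11:40-16:15, 17:20-17:35.
The longest is 11:40-16:15 at 275 minutes.

275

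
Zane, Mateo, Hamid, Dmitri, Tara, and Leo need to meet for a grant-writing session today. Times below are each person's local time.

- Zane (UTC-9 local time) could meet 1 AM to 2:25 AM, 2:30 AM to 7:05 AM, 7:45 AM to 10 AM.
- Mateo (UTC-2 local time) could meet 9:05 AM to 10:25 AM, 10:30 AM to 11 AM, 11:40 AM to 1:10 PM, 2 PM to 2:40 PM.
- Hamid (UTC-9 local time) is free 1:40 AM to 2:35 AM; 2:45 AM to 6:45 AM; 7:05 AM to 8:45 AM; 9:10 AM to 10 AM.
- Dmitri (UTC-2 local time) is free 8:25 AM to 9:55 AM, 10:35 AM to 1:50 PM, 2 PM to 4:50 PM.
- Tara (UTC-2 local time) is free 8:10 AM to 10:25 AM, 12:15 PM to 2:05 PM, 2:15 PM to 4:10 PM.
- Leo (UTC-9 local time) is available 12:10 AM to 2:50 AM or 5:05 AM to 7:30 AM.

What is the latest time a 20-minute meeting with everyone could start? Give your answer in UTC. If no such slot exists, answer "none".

Zane in UTC: 10:00-11:25, 11:30-16:05, 16:45-19:00 (add 9h to convert from UTC-9).
Mateo in UTC: 11:05-12:25, 12:30-13:00, 13:40-15:10, 16:00-16:40 (add 2h to convert from UTC-2).
Hamid in UTC: 10:40-11:35, 11:45-15:45, 16:05-17:45, 18:10-19:00 (add 9h to convert from UTC-9).
Dmitri in UTC: 10:25-11:55, 12:35-15:50, 16:00-18:50 (add 2h to convert from UTC-2).
Tara in UTC: 10:10-12:25, 14:15-16:05, 16:15-18:10 (add 2h to convert from UTC-2).
Leo in UTC: 09:10-11:50, 14:05-16:30 (add 9h to convert from UTC-9).
Zane ∩ Mateo: 11:05-11:25, 11:30-12:25, 12:30-13:00, 13:40-15:10, 16:00-16:05.
Zane ∩ Mateo ∩ Hamid: 11:05-11:25, 11:30-11:35, 11:45-12:25, 12:30-13:00, 13:40-15:10.
Zane ∩ Mateo ∩ Hamid ∩ Dmitri: 11:05-11:25, 11:30-11:35, 11:45-11:55, 12:35-13:00, 13:40-15:10.
Zane ∩ Mateo ∩ Hamid ∩ Dmitri ∩ Tara: 11:05-11:25, 11:30-11:35, 11:45-11:55, 14:15-15:10.
Zane ∩ Mateo ∩ Hamid ∩ Dmitri ∩ Tara ∩ Leo: 11:05-11:25, 11:30-11:35, 11:45-11:50, 14:15-15:10.
The last common window of at least 20 minutes is 14:15-15:10; a 20-minute meeting can start as late as 14:50 and still end by 15:10.

14:50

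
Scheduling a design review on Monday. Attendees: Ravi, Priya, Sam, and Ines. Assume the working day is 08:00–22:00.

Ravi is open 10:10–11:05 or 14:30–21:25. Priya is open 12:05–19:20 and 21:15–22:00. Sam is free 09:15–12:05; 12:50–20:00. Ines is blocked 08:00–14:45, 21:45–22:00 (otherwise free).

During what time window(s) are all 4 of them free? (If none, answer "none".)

Ravi free: 10:10-11:05, 14:30-21:25.
Priya free: 12:05-19:20, 21:15-22:00.
Sam free: 09:15-12:05, 12:50-20:00.
Ines free: 14:45-21:45 (invert busy blocks within the working day).
Ravi ∩ Priya: 14:30-19:20, 21:15-21:25.
Ravi ∩ Priya ∩ Sam: 14:30-19:20.
Ravi ∩ Priya ∩ Sam ∩ Ines: 14:45-19:20.
So the common availability across everyone is 14:45-19:20.

14:45-19:20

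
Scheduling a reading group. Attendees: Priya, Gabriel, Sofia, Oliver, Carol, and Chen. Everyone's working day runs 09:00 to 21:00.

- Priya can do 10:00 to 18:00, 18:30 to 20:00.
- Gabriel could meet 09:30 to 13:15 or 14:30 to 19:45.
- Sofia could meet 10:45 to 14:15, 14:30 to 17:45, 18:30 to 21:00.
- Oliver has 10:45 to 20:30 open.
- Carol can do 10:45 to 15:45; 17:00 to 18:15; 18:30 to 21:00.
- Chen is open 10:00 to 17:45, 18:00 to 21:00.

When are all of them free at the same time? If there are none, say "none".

Priya ∩ Gabriel: 10:00-13:15, 14:30-18:00, 18:30-19:45.
Priya ∩ Gabriel ∩ Sofia: 10:45-13:15, 14:30-17:45, 18:30-19:45.
Priya ∩ Gabriel ∩ Sofia ∩ Oliver: 10:45-13:15, 14:30-17:45, 18:30-19:45.
Priya ∩ Gabriel ∩ Sofia ∩ Oliver ∩ Carol: 10:45-13:15, 14:30-15:45, 17:00-17:45, 18:30-19:45.
Priya ∩ Gabriel ∩ Sofia ∩ Oliver ∩ Carol ∩ Chen: 10:45-13:15, 14:30-15:45, 17:00-17:45, 18:30-19:45.
So the common availability across everyone is 10:45-13:15, 14:30-15:45, 17:00-17:45, 18:30-19:45.

10:45-13:15, 14:30-15:45, 17:00-17:45, 18:30-19:45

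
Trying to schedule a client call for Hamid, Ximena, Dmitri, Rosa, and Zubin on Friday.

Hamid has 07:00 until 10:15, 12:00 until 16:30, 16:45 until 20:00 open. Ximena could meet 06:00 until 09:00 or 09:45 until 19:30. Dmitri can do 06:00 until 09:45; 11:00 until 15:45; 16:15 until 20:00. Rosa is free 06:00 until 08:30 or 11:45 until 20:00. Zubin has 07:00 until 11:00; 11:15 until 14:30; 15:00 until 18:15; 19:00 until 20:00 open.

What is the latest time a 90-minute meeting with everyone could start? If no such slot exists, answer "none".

Hamid ∩ Ximena: 07:00-09:00, 09:45-10:15, 12:00-16:30, 16:45-19:30.
Hamid ∩ Ximena ∩ Dmitri: 07:00-09:00, 12:00-15:45, 16:15-16:30, 16:45-19:30.
Hamid ∩ Ximena ∩ Dmitri ∩ Rosa: 07:00-08:30, 12:00-15:45, 16:15-16:30, 16:45-19:30.
Hamid ∩ Ximena ∩ Dmitri ∩ Rosa ∩ Zubin: 07:00-08:30, 12:00-14:30, 15:00-15:45, 16:15-16:30, 16:45-18:15, 19:00-19:30.
The last common window of at least 90 minutes is 16:45-18:15; a 90-minute meeting can start as late as 16:45 and still end by 18:15.

16:45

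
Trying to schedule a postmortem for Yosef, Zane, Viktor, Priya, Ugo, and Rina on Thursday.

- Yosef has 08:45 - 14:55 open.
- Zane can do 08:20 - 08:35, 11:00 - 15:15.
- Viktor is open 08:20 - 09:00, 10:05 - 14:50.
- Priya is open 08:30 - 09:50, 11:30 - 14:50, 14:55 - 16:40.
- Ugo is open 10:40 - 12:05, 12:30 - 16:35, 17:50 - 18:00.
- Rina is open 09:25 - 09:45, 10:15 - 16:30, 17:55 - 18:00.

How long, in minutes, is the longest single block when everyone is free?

Yosef ∩ Zane: 11:00-14:55.
Yosef ∩ Zane ∩ Viktor: 11:00-14:50.
Yosef ∩ Zane ∩ Viktor ∩ Priya: 11:30-14:50.
Yosef ∩ Zane ∩ Viktor ∩ Priya ∩ Ugo: 11:30-12:05, 12:30-14:50.
Yosef ∩ Zane ∩ Viktor ∩ Priya ∩ Ugo ∩ Rina: 11:30-12:05, 12:30-14:50.
The longest is 12:30-14:50 at 140 minutes.

140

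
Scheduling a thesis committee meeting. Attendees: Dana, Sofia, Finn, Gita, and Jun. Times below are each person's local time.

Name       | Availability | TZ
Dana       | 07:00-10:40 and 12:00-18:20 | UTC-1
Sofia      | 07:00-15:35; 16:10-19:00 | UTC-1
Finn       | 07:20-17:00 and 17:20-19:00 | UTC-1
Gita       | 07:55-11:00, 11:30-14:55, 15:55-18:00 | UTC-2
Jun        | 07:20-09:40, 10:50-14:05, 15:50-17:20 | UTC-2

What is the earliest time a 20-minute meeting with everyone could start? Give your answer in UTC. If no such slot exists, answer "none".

09:55

Dana in UTC: 08:00-11:40, 13:00-19:20 (add 1h to convert from UTC-1).
Sofia in UTC: 08:00-16:35, 17:10-20:00 (add 1h to convert from UTC-1).
Finn in UTC: 08:20-18:00, 18:20-20:00 (add 1h to convert from UTC-1).
Gita in UTC: 09:55-13:00, 13:30-16:55, 17:55-20:00 (add 2h to convert from UTC-2).
Jun in UTC: 09:20-11:40, 12:50-16:05, 17:50-19:20 (add 2h to convert from UTC-2).
Dana ∩ Sofia: 08:00-11:40, 13:00-16:35, 17:10-19:20.
Dana ∩ Sofia ∩ Finn: 08:20-11:40, 13:00-16:35, 17:10-18:00, 18:20-19:20.
Dana ∩ Sofia ∩ Finn ∩ Gita: 09:55-11:40, 13:30-16:35, 17:55-18:00, 18:20-19:20.
Dana ∩ Sofia ∩ Finn ∩ Gita ∩ Jun: 09:55-11:40, 13:30-16:05, 17:55-18:00, 18:20-19:20.
The first common window of at least 20 minutes is 09:55-11:40, so the earliest start is 09:55.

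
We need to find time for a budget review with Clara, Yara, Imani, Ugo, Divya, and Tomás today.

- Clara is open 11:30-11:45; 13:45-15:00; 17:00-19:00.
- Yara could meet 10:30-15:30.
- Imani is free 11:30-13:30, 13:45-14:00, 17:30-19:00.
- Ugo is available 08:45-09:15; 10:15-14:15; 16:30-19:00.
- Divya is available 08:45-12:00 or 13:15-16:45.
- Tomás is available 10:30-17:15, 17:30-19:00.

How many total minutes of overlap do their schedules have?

Clara ∩ Yara: 11:30-11:45, 13:45-15:00.
Clara ∩ Yara ∩ Imani: 11:30-11:45, 13:45-14:00.
Clara ∩ Yara ∩ Imani ∩ Ugo: 11:30-11:45, 13:45-14:00.
Clara ∩ Yara ∩ Imani ∩ Ugo ∩ Divya: 11:30-11:45, 13:45-14:00.
Clara ∩ Yara ∩ Imani ∩ Ugo ∩ Divya ∩ Tomás: 11:30-11:45, 13:45-14:00.
Summing the common windows: 15 + 15 = 30 minutes.

30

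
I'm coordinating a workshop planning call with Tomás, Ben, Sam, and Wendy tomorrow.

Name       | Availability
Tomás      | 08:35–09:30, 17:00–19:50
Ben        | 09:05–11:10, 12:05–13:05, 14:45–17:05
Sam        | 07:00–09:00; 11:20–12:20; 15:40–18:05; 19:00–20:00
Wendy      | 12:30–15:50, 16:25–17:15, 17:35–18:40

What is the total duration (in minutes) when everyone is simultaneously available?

Tomás ∩ Ben: 09:05-09:30, 17:00-17:05.
Tomás ∩ Ben ∩ Sam: 17:00-17:05.
Tomás ∩ Ben ∩ Sam ∩ Wendy: 17:00-17:05.
So the common availability across everyone is 17:00-17:05.
That's a single block of 5 minutes.

5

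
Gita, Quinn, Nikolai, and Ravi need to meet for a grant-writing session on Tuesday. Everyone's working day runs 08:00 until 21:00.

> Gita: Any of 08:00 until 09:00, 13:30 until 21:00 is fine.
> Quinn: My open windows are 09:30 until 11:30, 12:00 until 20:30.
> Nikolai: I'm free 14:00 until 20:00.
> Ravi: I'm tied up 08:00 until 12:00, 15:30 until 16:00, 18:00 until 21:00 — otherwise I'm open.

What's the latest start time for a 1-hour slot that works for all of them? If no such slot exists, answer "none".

Gita free: 08:00-09:00, 13:30-21:00.
Quinn free: 09:30-11:30, 12:00-20:30.
Nikolai free: 14:00-20:00.
Ravi free: 12:00-15:30, 16:00-18:00 (invert busy blocks within the working day).
Gita ∩ Quinn: 13:30-20:30.
Gita ∩ Quinn ∩ Nikolai: 14:00-20:00.
Gita ∩ Quinn ∩ Nikolai ∩ Ravi: 14:00-15:30, 16:00-18:00.
The last common window of at least 60 minutes is 16:00-18:00; a 60-minute meeting can start as late as 17:00 and still end by 18:00.

17:00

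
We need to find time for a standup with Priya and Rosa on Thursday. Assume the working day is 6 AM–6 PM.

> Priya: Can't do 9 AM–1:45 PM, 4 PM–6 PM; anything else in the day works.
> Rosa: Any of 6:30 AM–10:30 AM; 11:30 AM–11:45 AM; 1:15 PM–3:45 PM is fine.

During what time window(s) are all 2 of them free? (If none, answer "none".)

06:30-09:00, 13:45-15:45

Priya free: 06:00-09:00, 13:45-16:00 (invert busy blocks within the working day).
Rosa free: 06:30-10:30, 11:30-11:45, 13:15-15:45.
Priya ∩ Rosa: 06:30-09:00, 13:45-15:45.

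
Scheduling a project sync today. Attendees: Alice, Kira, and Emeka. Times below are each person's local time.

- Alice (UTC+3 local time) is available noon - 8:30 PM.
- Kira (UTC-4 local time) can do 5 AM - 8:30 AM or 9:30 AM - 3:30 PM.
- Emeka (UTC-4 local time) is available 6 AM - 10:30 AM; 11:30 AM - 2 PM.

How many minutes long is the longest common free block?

150

Alice in UTC: 09:00-17:30 (subtract 3h to convert from UTC+3).
Kira in UTC: 09:00-12:30, 13:30-19:30 (add 4h to convert from UTC-4).
Emeka in UTC: 10:00-14:30, 15:30-18:00 (add 4h to convert from UTC-4).
Alice ∩ Kira: 09:00-12:30, 13:30-17:30.
Alice ∩ Kira ∩ Emeka: 10:00-12:30, 13:30-14:30, 15:30-17:30.
So the common availability across everyone is 10:00-12:30, 13:30-14:30, 15:30-17:30.
The longest is 10:00-12:30 at 150 minutes.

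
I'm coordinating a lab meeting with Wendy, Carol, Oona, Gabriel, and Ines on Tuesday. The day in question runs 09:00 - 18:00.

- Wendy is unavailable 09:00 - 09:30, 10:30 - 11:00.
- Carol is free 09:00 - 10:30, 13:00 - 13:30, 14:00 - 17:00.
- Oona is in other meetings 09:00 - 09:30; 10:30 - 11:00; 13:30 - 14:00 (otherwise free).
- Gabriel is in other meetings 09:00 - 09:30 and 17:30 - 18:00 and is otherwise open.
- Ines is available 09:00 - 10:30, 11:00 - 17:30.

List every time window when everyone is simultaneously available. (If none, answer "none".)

Wendy free: 09:30-10:30, 11:00-18:00 (invert busy blocks within the working day).
Carol free: 09:00-10:30, 13:00-13:30, 14:00-17:00.
Oona free: 09:30-10:30, 11:00-13:30, 14:00-18:00 (invert busy blocks within the working day).
Gabriel free: 09:30-17:30 (invert busy blocks within the working day).
Ines free: 09:00-10:30, 11:00-17:30.
Wendy ∩ Carol: 09:30-10:30, 13:00-13:30, 14:00-17:00.
Wendy ∩ Carol ∩ Oona: 09:30-10:30, 13:00-13:30, 14:00-17:00.
Wendy ∩ Carol ∩ Oona ∩ Gabriel: 09:30-10:30, 13:00-13:30, 14:00-17:00.
Wendy ∩ Carol ∩ Oona ∩ Gabriel ∩ Ines: 09:30-10:30, 13:00-13:30, 14:00-17:00.

09:30-10:30, 13:00-13:30, 14:00-17:00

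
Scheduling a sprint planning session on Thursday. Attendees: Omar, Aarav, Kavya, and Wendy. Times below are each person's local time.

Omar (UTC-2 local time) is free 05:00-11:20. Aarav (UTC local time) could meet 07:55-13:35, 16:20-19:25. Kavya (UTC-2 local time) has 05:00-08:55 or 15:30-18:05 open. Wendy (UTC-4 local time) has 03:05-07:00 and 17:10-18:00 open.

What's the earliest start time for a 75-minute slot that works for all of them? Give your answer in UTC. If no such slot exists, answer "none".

07:55

Omar in UTC: 07:00-13:20 (add 2h to convert from UTC-2).
Aarav in UTC: 07:55-13:35, 16:20-19:25.
Kavya in UTC: 07:00-10:55, 17:30-20:05 (add 2h to convert from UTC-2).
Wendy in UTC: 07:05-11:00, 21:10-22:00 (add 4h to convert from UTC-4).
Omar ∩ Aarav: 07:55-13:20.
Omar ∩ Aarav ∩ Kavya: 07:55-10:55.
Omar ∩ Aarav ∩ Kavya ∩ Wendy: 07:55-10:55.
The first common window of at least 75 minutes is 07:55-10:55, so the earliest start is 07:55.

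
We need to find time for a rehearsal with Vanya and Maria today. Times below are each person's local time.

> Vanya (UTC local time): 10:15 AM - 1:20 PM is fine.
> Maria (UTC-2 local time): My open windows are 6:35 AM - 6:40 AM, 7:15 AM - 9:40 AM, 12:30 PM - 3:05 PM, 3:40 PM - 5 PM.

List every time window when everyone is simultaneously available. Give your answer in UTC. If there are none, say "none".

Vanya in UTC: 10:15-13:20.
Maria in UTC: 08:35-08:40, 09:15-11:40, 14:30-17:05, 17:40-19:00 (add 2h to convert from UTC-2).
Vanya ∩ Maria: 10:15-11:40.

10:15-11:40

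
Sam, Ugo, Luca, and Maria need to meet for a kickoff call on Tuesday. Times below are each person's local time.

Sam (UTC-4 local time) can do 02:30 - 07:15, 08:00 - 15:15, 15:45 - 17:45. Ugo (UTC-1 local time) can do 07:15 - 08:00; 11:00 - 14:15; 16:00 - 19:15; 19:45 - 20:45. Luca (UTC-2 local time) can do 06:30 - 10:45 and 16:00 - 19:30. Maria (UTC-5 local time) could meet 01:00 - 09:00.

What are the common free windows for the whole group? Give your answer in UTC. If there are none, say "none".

08:30-09:00, 12:00-12:45

Sam in UTC: 06:30-11:15, 12:00-19:15, 19:45-21:45 (add 4h to convert from UTC-4).
Ugo in UTC: 08:15-09:00, 12:00-15:15, 17:00-20:15, 20:45-21:45 (add 1h to convert from UTC-1).
Luca in UTC: 08:30-12:45, 18:00-21:30 (add 2h to convert from UTC-2).
Maria in UTC: 06:00-14:00 (add 5h to convert from UTC-5).
Sam ∩ Ugo: 08:15-09:00, 12:00-15:15, 17:00-19:15, 19:45-20:15, 20:45-21:45.
Sam ∩ Ugo ∩ Luca: 08:30-09:00, 12:00-12:45, 18:00-19:15, 19:45-20:15, 20:45-21:30.
Sam ∩ Ugo ∩ Luca ∩ Maria: 08:30-09:00, 12:00-12:45.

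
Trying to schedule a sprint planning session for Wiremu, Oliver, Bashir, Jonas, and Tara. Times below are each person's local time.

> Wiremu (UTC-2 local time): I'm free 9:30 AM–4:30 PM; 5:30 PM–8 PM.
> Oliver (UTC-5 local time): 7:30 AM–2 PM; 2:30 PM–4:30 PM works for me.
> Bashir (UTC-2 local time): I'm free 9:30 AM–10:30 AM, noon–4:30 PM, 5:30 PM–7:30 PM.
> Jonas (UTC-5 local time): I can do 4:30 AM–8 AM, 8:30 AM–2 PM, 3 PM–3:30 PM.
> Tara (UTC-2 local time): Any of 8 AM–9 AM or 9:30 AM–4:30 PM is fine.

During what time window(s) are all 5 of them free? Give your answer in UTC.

14:00-18:30

Wiremu in UTC: 11:30-18:30, 19:30-22:00 (add 2h to convert from UTC-2).
Oliver in UTC: 12:30-19:00, 19:30-21:30 (add 5h to convert from UTC-5).
Bashir in UTC: 11:30-12:30, 14:00-18:30, 19:30-21:30 (add 2h to convert from UTC-2).
Jonas in UTC: 09:30-13:00, 13:30-19:00, 20:00-20:30 (add 5h to convert from UTC-5).
Tara in UTC: 10:00-11:00, 11:30-18:30 (add 2h to convert from UTC-2).
Wiremu ∩ Oliver: 12:30-18:30, 19:30-21:30.
Wiremu ∩ Oliver ∩ Bashir: 14:00-18:30, 19:30-21:30.
Wiremu ∩ Oliver ∩ Bashir ∩ Jonas: 14:00-18:30, 20:00-20:30.
Wiremu ∩ Oliver ∩ Bashir ∩ Jonas ∩ Tara: 14:00-18:30.
Those are the intersection windows.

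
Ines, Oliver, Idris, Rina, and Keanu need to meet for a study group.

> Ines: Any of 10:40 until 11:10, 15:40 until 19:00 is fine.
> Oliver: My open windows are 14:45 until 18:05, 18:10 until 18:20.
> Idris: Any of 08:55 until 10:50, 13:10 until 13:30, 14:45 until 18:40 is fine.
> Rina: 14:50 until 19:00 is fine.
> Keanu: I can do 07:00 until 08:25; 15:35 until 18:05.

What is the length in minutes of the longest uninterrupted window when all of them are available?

Ines ∩ Oliver: 15:40-18:05, 18:10-18:20.
Ines ∩ Oliver ∩ Idris: 15:40-18:05, 18:10-18:20.
Ines ∩ Oliver ∩ Idris ∩ Rina: 15:40-18:05, 18:10-18:20.
Ines ∩ Oliver ∩ Idris ∩ Rina ∩ Keanu: 15:40-18:05.
So the common availability across everyone is 15:40-18:05.
The longest is 15:40-18:05 at 145 minutes.

145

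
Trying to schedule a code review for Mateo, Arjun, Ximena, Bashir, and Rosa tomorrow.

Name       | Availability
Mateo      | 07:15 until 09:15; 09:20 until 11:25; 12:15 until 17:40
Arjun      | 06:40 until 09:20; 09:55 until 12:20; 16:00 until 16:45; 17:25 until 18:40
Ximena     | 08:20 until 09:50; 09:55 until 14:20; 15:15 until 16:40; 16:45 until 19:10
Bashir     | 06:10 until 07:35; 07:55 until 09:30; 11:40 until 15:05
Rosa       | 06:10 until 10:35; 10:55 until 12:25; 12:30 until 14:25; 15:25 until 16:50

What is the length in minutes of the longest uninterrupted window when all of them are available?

55

Mateo ∩ Arjun: 07:15-09:15, 09:55-11:25, 12:15-12:20, 16:00-16:45, 17:25-17:40.
Mateo ∩ Arjun ∩ Ximena: 08:20-09:15, 09:55-11:25, 12:15-12:20, 16:00-16:40, 17:25-17:40.
Mateo ∩ Arjun ∩ Ximena ∩ Bashir: 08:20-09:15, 12:15-12:20.
Mateo ∩ Arjun ∩ Ximena ∩ Bashir ∩ Rosa: 08:20-09:15, 12:15-12:20.
The longest is 08:20-09:15 at 55 minutes.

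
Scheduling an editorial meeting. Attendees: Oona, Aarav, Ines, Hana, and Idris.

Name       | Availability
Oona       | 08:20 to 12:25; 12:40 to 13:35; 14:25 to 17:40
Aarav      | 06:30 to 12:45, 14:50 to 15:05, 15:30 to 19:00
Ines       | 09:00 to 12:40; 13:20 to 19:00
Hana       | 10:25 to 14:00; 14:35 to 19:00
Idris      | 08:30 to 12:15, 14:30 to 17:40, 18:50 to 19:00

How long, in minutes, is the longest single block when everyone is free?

130

Oona ∩ Aarav: 08:20-12:25, 12:40-12:45, 14:50-15:05, 15:30-17:40.
Oona ∩ Aarav ∩ Ines: 09:00-12:25, 14:50-15:05, 15:30-17:40.
Oona ∩ Aarav ∩ Ines ∩ Hana: 10:25-12:25, 14:50-15:05, 15:30-17:40.
Oona ∩ Aarav ∩ Ines ∩ Hana ∩ Idris: 10:25-12:15, 14:50-15:05, 15:30-17:40.
The longest is 15:30-17:40 at 130 minutes.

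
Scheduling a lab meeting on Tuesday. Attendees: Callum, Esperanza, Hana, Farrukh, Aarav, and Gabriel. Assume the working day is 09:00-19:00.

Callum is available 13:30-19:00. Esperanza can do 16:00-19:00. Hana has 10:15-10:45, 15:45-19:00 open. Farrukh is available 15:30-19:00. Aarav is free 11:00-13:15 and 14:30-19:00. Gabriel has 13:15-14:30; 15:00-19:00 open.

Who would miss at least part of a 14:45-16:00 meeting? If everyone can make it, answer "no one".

Callum: free for 14:45-16:00. Esperanza: not fully free for 14:45-16:00. Hana: not fully free for 14:45-16:00. Farrukh: not fully free for 14:45-16:00. Aarav: free for 14:45-16:00. Gabriel: not fully free for 14:45-16:00.

Esperanza, Farrukh, Gabriel, Hana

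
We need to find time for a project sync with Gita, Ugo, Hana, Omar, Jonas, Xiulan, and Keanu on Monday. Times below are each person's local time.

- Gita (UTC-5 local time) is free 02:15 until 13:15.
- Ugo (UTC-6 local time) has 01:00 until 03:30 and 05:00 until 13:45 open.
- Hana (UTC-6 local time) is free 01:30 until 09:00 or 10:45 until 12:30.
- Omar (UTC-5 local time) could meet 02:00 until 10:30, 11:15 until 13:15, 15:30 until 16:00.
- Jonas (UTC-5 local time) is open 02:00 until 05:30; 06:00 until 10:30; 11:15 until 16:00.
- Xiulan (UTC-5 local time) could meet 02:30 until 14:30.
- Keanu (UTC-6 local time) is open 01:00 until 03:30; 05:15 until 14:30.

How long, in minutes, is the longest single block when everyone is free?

225

Gita in UTC: 07:15-18:15 (add 5h to convert from UTC-5).
Ugo in UTC: 07:00-09:30, 11:00-19:45 (add 6h to convert from UTC-6).
Hana in UTC: 07:30-15:00, 16:45-18:30 (add 6h to convert from UTC-6).
Omar in UTC: 07:00-15:30, 16:15-18:15, 20:30-21:00 (add 5h to convert from UTC-5).
Jonas in UTC: 07:00-10:30, 11:00-15:30, 16:15-21:00 (add 5h to convert from UTC-5).
Xiulan in UTC: 07:30-19:30 (add 5h to convert from UTC-5).
Keanu in UTC: 07:00-09:30, 11:15-20:30 (add 6h to convert from UTC-6).
Gita ∩ Ugo: 07:15-09:30, 11:00-18:15.
Gita ∩ Ugo ∩ Hana: 07:30-09:30, 11:00-15:00, 16:45-18:15.
Gita ∩ Ugo ∩ Hana ∩ Omar: 07:30-09:30, 11:00-15:00, 16:45-18:15.
Gita ∩ Ugo ∩ Hana ∩ Omar ∩ Jonas: 07:30-09:30, 11:00-15:00, 16:45-18:15.
Gita ∩ Ugo ∩ Hana ∩ Omar ∩ Jonas ∩ Xiulan: 07:30-09:30, 11:00-15:00, 16:45-18:15.
Gita ∩ Ugo ∩ Hana ∩ Omar ∩ Jonas ∩ Xiulan ∩ Keanu: 07:30-09:30, 11:15-15:00, 16:45-18:15.
The longest is 11:15-15:00 at 225 minutes.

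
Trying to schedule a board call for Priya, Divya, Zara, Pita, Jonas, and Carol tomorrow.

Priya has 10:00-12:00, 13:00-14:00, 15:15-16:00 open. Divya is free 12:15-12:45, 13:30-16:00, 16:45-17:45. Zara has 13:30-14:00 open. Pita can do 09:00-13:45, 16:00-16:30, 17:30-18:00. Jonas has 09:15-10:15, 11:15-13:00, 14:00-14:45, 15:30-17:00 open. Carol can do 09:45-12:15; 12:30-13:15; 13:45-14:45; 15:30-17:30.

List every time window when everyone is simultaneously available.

none

Priya ∩ Divya: 13:30-14:00, 15:15-16:00.
Priya ∩ Divya ∩ Zara: 13:30-14:00.
Priya ∩ Divya ∩ Zara ∩ Pita: 13:30-13:45.
Priya ∩ Divya ∩ Zara ∩ Pita ∩ Jonas: ∅.
Priya ∩ Divya ∩ Zara ∩ Pita ∩ Jonas ∩ Carol: ∅.
There is no time when everyone is free.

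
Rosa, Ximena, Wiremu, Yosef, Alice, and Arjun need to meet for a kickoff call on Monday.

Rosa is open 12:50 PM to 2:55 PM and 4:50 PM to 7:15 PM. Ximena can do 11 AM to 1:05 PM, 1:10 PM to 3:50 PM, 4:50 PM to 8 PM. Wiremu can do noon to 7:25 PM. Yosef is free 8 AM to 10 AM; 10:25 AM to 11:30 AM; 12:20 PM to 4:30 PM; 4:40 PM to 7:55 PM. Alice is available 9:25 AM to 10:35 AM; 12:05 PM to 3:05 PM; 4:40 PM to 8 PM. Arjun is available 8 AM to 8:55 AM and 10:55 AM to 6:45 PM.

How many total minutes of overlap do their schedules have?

Rosa ∩ Ximena: 12:50-13:05, 13:10-14:55, 16:50-19:15.
Rosa ∩ Ximena ∩ Wiremu: 12:50-13:05, 13:10-14:55, 16:50-19:15.
Rosa ∩ Ximena ∩ Wiremu ∩ Yosef: 12:50-13:05, 13:10-14:55, 16:50-19:15.
Rosa ∩ Ximena ∩ Wiremu ∩ Yosef ∩ Alice: 12:50-13:05, 13:10-14:55, 16:50-19:15.
Rosa ∩ Ximena ∩ Wiremu ∩ Yosef ∩ Alice ∩ Arjun: 12:50-13:05, 13:10-14:55, 16:50-18:45.
Those are the intersection windows.
Summing the common windows: 15 + 105 + 115 = 235 minutes.

235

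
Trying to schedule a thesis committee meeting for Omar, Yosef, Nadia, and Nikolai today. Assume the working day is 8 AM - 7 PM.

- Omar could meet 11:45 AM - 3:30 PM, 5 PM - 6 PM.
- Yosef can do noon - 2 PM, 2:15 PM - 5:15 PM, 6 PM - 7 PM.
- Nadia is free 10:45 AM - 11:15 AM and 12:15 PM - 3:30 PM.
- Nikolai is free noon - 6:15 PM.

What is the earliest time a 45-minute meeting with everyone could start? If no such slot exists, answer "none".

12:15

Omar ∩ Yosef: 12:00-14:00, 14:15-15:30, 17:00-17:15.
Omar ∩ Yosef ∩ Nadia: 12:15-14:00, 14:15-15:30.
Omar ∩ Yosef ∩ Nadia ∩ Nikolai: 12:15-14:00, 14:15-15:30.
So the common availability across everyone is 12:15-14:00, 14:15-15:30.
The first common window of at least 45 minutes is 12:15-14:00, so the earliest start is 12:15.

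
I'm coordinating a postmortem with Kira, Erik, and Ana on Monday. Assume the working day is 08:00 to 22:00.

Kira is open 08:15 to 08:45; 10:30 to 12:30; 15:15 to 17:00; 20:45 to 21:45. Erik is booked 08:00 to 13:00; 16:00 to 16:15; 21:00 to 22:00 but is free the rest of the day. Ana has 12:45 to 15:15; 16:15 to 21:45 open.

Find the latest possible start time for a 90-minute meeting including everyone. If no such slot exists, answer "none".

none

Kira free: 08:15-08:45, 10:30-12:30, 15:15-17:00, 20:45-21:45.
Erik free: 13:00-16:00, 16:15-21:00 (invert busy blocks within the working day).
Ana free: 12:45-15:15, 16:15-21:45.
Kira ∩ Erik: 15:15-16:00, 16:15-17:00, 20:45-21:00.
Kira ∩ Erik ∩ Ana: 16:15-17:00, 20:45-21:00.
Those are the intersection windows.
No common window is at least 90 minutes long.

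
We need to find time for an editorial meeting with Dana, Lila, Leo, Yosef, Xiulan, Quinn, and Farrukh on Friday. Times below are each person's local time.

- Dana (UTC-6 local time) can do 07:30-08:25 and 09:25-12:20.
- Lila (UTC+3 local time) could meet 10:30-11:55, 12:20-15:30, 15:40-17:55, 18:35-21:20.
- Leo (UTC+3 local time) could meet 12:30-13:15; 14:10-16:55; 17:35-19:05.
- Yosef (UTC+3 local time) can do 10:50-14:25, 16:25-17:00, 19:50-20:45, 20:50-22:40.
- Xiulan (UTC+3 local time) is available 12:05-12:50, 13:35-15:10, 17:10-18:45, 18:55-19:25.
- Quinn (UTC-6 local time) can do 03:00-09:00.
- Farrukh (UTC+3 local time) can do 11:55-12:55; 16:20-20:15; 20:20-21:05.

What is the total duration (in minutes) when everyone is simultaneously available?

0

Dana in UTC: 13:30-14:25, 15:25-18:20 (add 6h to convert from UTC-6).
Lila in UTC: 07:30-08:55, 09:20-12:30, 12:40-14:55, 15:35-18:20 (subtract 3h to convert from UTC+3).
Leo in UTC: 09:30-10:15, 11:10-13:55, 14:35-16:05 (subtract 3h to convert from UTC+3).
Yosef in UTC: 07:50-11:25, 13:25-14:00, 16:50-17:45, 17:50-19:40 (subtract 3h to convert from UTC+3).
Xiulan in UTC: 09:05-09:50, 10:35-12:10, 14:10-15:45, 15:55-16:25 (subtract 3h to convert from UTC+3).
Quinn in UTC: 09:00-15:00 (add 6h to convert from UTC-6).
Farrukh in UTC: 08:55-09:55, 13:20-17:15, 17:20-18:05 (subtract 3h to convert from UTC+3).
Dana ∩ Lila: 13:30-14:25, 15:35-18:20.
Dana ∩ Lila ∩ Leo: 13:30-13:55, 15:35-16:05.
Dana ∩ Lila ∩ Leo ∩ Yosef: 13:30-13:55.
Dana ∩ Lila ∩ Leo ∩ Yosef ∩ Xiulan: ∅.
Dana ∩ Lila ∩ Leo ∩ Yosef ∩ Xiulan ∩ Quinn: ∅.
Dana ∩ Lila ∩ Leo ∩ Yosef ∩ Xiulan ∩ Quinn ∩ Farrukh: ∅.
There is no time when everyone is free.
There is no common window, so the total is 0 minutes.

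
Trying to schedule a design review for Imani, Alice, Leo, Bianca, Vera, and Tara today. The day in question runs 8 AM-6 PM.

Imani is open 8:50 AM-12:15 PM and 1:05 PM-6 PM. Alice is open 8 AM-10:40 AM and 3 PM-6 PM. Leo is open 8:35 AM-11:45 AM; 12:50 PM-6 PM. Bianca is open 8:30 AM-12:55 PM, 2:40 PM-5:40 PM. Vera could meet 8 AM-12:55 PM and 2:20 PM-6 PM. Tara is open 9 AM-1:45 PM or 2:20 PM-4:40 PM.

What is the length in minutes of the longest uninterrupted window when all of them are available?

100

Imani ∩ Alice: 08:50-10:40, 15:00-18:00.
Imani ∩ Alice ∩ Leo: 08:50-10:40, 15:00-18:00.
Imani ∩ Alice ∩ Leo ∩ Bianca: 08:50-10:40, 15:00-17:40.
Imani ∩ Alice ∩ Leo ∩ Bianca ∩ Vera: 08:50-10:40, 15:00-17:40.
Imani ∩ Alice ∩ Leo ∩ Bianca ∩ Vera ∩ Tara: 09:00-10:40, 15:00-16:40.
The longest is 09:00-10:40 at 100 minutes.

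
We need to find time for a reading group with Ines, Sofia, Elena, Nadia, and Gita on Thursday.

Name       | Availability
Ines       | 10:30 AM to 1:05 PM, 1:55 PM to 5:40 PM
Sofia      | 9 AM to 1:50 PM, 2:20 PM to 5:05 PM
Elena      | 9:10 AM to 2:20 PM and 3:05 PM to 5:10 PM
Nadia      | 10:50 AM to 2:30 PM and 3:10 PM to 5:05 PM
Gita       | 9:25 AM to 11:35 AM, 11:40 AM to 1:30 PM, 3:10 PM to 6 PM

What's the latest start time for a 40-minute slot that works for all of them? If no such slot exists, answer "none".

16:25

Ines ∩ Sofia: 10:30-13:05, 14:20-17:05.
Ines ∩ Sofia ∩ Elena: 10:30-13:05, 15:05-17:05.
Ines ∩ Sofia ∩ Elena ∩ Nadia: 10:50-13:05, 15:10-17:05.
Ines ∩ Sofia ∩ Elena ∩ Nadia ∩ Gita: 10:50-11:35, 11:40-13:05, 15:10-17:05.
The last common window of at least 40 minutes is 15:10-17:05; a 40-minute meeting can start as late as 16:25 and still end by 17:05.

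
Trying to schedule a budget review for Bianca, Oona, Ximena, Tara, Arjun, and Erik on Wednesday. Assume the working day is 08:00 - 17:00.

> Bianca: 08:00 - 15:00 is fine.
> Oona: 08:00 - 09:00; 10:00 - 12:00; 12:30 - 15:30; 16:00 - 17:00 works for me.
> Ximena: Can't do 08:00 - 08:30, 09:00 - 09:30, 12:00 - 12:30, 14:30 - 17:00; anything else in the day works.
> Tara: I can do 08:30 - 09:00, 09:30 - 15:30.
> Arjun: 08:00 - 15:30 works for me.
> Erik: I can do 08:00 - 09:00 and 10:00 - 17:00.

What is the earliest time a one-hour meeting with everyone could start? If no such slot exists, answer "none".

Bianca free: 08:00-15:00.
Oona free: 08:00-09:00, 10:00-12:00, 12:30-15:30, 16:00-17:00.
Ximena free: 08:30-09:00, 09:30-12:00, 12:30-14:30 (invert busy blocks within the working day).
Tara free: 08:30-09:00, 09:30-15:30.
Arjun free: 08:00-15:30.
Erik free: 08:00-09:00, 10:00-17:00.
Bianca ∩ Oona: 08:00-09:00, 10:00-12:00, 12:30-15:00.
Bianca ∩ Oona ∩ Ximena: 08:30-09:00, 10:00-12:00, 12:30-14:30.
Bianca ∩ Oona ∩ Ximena ∩ Tara: 08:30-09:00, 10:00-12:00, 12:30-14:30.
Bianca ∩ Oona ∩ Ximena ∩ Tara ∩ Arjun: 08:30-09:00, 10:00-12:00, 12:30-14:30.
Bianca ∩ Oona ∩ Ximena ∩ Tara ∩ Arjun ∩ Erik: 08:30-09:00, 10:00-12:00, 12:30-14:30.
The first common window of at least 60 minutes is 10:00-12:00, so the earliest start is 10:00.

10:00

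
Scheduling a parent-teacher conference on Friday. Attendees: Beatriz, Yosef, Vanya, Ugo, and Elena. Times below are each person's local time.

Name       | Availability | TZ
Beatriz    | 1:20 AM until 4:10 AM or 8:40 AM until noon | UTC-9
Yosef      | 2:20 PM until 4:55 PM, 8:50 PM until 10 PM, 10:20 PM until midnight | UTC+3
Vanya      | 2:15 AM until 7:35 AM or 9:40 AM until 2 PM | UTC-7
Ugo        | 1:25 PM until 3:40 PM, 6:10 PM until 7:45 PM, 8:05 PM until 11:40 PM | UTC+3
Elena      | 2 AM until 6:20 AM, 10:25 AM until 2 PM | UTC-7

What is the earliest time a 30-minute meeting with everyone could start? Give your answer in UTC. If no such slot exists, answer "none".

11:20

Beatriz in UTC: 10:20-13:10, 17:40-21:00 (add 9h to convert from UTC-9).
Yosef in UTC: 11:20-13:55, 17:50-19:00, 19:20-21:00 (subtract 3h to convert from UTC+3).
Vanya in UTC: 09:15-14:35, 16:40-21:00 (add 7h to convert from UTC-7).
Ugo in UTC: 10:25-12:40, 15:10-16:45, 17:05-20:40 (subtract 3h to convert from UTC+3).
Elena in UTC: 09:00-13:20, 17:25-21:00 (add 7h to convert from UTC-7).
Beatriz ∩ Yosef: 11:20-13:10, 17:50-19:00, 19:20-21:00.
Beatriz ∩ Yosef ∩ Vanya: 11:20-13:10, 17:50-19:00, 19:20-21:00.
Beatriz ∩ Yosef ∩ Vanya ∩ Ugo: 11:20-12:40, 17:50-19:00, 19:20-20:40.
Beatriz ∩ Yosef ∩ Vanya ∩ Ugo ∩ Elena: 11:20-12:40, 17:50-19:00, 19:20-20:40.
The first common window of at least 30 minutes is 11:20-12:40, so the earliest start is 11:20.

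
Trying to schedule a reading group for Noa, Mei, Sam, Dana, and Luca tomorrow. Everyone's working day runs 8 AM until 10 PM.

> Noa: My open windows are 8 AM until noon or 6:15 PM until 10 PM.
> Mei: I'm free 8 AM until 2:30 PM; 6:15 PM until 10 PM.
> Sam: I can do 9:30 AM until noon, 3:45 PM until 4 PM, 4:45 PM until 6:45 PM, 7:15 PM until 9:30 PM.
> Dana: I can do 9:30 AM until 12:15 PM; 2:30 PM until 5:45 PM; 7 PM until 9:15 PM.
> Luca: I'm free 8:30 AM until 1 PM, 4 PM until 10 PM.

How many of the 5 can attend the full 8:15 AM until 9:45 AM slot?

Noa and Mei can make the full 08:15-09:45 slot — that's 2.

2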